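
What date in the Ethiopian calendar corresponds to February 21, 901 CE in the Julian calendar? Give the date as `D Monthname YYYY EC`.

27 Yekatit 893 EC

The source date corresponds to 26 February 901 in the proleptic Gregorian calendar (JDN 2050200).
That day falls on 27 Yekatit 893 EC in the Ethiopian calendar.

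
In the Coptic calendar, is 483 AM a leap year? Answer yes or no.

yes

483 mod 4 = 3; in the Coptic calendar a year is leap when year mod 4 = 3, so it is a leap year.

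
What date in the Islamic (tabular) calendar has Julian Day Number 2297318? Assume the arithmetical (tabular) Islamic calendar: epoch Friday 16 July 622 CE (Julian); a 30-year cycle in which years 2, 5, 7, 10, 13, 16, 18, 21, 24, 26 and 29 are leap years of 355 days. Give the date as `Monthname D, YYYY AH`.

JDN 2297318 is 28 September 1577 in the proleptic Gregorian calendar.
In the tabular Islamic calendar that day is Rajab 5, 985 AH.

Rajab 5, 985 AH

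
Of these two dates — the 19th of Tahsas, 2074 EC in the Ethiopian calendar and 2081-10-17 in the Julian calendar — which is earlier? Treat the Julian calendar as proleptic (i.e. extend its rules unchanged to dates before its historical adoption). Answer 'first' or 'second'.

second

First date → JDN 2481492; second date → JDN 2481433.
JDN 2481433 < JDN 2481492, so the second date is earlier.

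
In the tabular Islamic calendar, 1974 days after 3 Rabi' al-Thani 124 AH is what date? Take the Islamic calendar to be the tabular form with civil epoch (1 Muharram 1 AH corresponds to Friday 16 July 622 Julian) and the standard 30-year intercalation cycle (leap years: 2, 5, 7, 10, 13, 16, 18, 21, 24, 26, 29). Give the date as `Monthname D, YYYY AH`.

Shawwal 28, 129 AH

The starting date is JDN 1992118; 1992118 + 1974 = 1994092.
JDN 1994092 corresponds to Shawwal 28, 129 AH.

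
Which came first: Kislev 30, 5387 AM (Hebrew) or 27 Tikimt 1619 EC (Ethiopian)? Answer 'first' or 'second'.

Converting both to JDN: 2315297 vs 2315251; the smaller is the second.

second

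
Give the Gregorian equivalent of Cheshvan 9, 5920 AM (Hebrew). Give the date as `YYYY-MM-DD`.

Julian Day Number of the source date = 2509912.
Converting JDN 2509912 to the Gregorian calendar gives 21 October 2159 CE.

2159-10-21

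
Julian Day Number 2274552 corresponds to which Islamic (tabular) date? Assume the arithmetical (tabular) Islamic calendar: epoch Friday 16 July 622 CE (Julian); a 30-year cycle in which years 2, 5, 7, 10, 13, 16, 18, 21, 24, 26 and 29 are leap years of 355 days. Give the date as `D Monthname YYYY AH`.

7 Rabi' al-Thani 921 AH

JDN 2274552 is 31 May 1515 in the proleptic Gregorian calendar.
In the tabular Islamic calendar that day is 7 Rabi' al-Thani 921 AH.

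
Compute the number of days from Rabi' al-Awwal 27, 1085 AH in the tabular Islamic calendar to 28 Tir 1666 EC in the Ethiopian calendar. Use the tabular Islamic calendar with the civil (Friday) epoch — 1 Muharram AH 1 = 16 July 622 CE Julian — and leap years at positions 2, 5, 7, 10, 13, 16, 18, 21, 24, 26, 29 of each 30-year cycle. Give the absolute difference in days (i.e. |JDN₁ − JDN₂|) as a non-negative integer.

149

First date → JDN 2332658; second date → JDN 2332509.
The interval is |2332658 − 2332509| = 149 days.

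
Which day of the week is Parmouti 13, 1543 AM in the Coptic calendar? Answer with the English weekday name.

Friday

This is JDN 2388467 (20 April 1827 Gregorian).
2388467 ≡ 4 (mod 7); counting from Monday = 0 gives Friday.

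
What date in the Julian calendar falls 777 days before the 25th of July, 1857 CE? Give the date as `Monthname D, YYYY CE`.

JDN of the 25th of July, 1857 CE = 2399533.
2399533 − 777 = 2398756.
JDN 2398756 in the Julian calendar is June 9, 1855 CE.

June 9, 1855 CE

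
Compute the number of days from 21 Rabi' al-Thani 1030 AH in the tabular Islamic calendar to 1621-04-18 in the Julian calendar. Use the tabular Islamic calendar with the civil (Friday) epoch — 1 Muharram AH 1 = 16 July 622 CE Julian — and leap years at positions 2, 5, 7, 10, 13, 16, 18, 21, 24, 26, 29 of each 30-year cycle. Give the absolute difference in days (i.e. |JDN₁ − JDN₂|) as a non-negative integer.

JDN of the first date = 2313192.
JDN of the second date = 2313236.
|2313236 − 2313192| = 44.

44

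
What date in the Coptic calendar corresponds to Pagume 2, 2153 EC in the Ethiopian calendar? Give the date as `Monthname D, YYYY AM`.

Both dates share Julian Day Number 2510600; in the Coptic calendar that is 2 Pi Kogi Enavot 1877 AM.

Pi Kogi Enavot 2, 1877 AM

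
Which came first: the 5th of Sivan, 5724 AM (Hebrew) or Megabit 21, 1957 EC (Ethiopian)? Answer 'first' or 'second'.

first

The two dates have Julian Day Numbers 2438532 and 2438850 respectively.
Since 2438532 < 2438850, the first date comes first.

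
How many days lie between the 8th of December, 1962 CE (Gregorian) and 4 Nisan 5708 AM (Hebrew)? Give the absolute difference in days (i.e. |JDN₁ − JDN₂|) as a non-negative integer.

5352

JDN of the first date = 2438007.
JDN of the second date = 2432655.
|2432655 − 2438007| = 5352.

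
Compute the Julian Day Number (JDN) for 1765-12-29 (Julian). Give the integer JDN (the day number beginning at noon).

Equivalently 9 January 1766 (Gregorian).
JDN 2451545 is 1 January 2000 CE (Gregorian); the target day is −85458 days from there, so JDN = 2366087.

2366087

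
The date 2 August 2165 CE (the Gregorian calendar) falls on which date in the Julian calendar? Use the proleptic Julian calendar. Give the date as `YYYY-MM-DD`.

2165-07-19

At this point the Julian calendar is 14 days behind the Gregorian.
2 August 2165 Gregorian − 14 days → 19 July 2165 Julian.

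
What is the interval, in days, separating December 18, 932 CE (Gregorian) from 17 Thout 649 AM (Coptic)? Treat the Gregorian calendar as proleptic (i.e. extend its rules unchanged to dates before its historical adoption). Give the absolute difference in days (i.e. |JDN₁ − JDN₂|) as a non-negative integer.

JDN of the first date = 2061818.
JDN of the second date = 2061728.
|2061728 − 2061818| = 90.

90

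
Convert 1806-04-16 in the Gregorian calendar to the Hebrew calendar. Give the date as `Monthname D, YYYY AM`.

Julian Day Number of the source date = 2380793.
Converting JDN 2380793 to the Hebrew calendar gives 28 Nisan 5566 AM.

Nisan 28, 5566 AM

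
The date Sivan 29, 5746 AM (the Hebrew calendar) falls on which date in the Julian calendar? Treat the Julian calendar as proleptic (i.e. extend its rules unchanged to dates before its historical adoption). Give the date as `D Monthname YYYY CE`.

The source date corresponds to 6 July 1986 in the Gregorian calendar (JDN 2446618).
That day falls on 23 June 1986 CE in the Julian calendar.

23 June 1986 CE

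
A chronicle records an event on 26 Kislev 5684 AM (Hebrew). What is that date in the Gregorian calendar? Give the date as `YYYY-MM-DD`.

Julian Day Number of the source date = 2423758.
Converting JDN 2423758 to the Gregorian calendar gives 4 December 1923 CE.

1923-12-04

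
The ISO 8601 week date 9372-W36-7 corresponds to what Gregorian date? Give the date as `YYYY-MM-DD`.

9372-09-06

ISO week 1 of 9372 is the week containing the first Thursday of 9372.
Week 36, day 7 (Sunday) lands on 9372-09-06.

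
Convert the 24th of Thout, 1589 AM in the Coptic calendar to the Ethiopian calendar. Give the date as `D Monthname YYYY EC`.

24 Meskerem 1865 EC

Both dates share Julian Day Number 2405070; in the Ethiopian calendar that is 24 Meskerem 1865 EC.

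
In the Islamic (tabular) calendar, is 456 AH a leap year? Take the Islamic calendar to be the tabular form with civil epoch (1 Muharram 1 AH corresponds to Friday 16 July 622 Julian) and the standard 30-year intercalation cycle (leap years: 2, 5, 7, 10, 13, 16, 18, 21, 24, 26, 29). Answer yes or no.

no

Year 456 AH is year 6 of its 30-year cycle; leap positions are 2, 5, 7, 10, 13, 16, 18, 21, 24, 26, 29, so it is a common year (354 days).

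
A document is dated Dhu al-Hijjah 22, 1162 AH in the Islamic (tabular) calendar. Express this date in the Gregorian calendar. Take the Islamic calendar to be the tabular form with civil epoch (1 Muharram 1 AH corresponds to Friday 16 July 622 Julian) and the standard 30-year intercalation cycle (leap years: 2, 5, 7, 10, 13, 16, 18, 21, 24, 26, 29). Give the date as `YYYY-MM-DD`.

1749-12-03

Julian Day Number of the source date = 2360206.
Converting JDN 2360206 to the Gregorian calendar gives 3 December 1749 CE.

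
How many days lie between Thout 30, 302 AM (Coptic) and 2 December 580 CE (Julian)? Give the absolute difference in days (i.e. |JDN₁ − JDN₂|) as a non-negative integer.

1760

First date → JDN 1934999; second date → JDN 1933239.
The interval is |1934999 − 1933239| = 1760 days.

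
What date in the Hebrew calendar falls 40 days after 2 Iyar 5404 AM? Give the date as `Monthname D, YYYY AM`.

Sivan 13, 5404 AM

JDN of 2 Iyar 5404 AM = 2321647.
2321647 + 40 = 2321687.
JDN 2321687 in the Hebrew calendar is Sivan 13, 5404 AM.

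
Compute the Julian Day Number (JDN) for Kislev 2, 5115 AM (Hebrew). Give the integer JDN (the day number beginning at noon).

2215927

Equivalently 25 November 1354 (proleptic Gregorian).
JDN 2299161 is 15 October 1582 CE (Gregorian); the target day is −83234 days from there, so JDN = 2215927.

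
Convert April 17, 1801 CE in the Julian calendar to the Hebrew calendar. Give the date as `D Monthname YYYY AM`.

The source date corresponds to 29 April 1801 in the Gregorian calendar (JDN 2378980).
That day falls on 16 Iyar 5561 AM in the Hebrew calendar.

16 Iyar 5561 AM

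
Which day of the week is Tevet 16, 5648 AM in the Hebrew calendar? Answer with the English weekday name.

Saturday

This is JDN 2410637 (31 December 1887 Gregorian).
2410637 ≡ 5 (mod 7); counting from Monday = 0 gives Saturday.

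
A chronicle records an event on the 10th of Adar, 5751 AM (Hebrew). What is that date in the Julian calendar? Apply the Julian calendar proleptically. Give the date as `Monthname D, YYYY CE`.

February 11, 1991 CE

Both dates share Julian Day Number 2448312; in the Julian calendar that is 11 February 1991 CE.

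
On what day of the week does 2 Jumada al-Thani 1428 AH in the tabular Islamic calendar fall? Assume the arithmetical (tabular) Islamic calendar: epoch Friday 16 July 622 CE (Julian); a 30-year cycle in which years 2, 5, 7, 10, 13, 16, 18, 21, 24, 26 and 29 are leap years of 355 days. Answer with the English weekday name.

Equivalently 18 June 2007 Gregorian, JDN 2454270.
JDN 2454270 mod 7 = 0, and JDN 0 was a Monday, so this is a Monday.

Monday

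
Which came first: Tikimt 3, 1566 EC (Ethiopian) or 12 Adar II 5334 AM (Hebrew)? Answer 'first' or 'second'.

The two dates have Julian Day Numbers 2295869 and 2296025 respectively.
Since 2295869 < 2296025, the first date comes first.

first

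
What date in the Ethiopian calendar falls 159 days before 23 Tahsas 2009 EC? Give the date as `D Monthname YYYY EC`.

Counting 159 days back from JDN 2457755 reaches JDN 2457596, which is 19 Hamle 2008 EC.

19 Hamle 2008 EC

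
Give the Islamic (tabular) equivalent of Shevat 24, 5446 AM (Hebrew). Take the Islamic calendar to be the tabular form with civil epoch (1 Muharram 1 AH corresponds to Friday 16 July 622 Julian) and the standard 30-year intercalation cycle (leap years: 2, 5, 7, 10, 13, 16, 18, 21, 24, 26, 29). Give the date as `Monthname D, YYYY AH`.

The source date corresponds to 18 February 1686 in the Gregorian calendar (JDN 2336908).
That day falls on 24 Rabi' al-Awwal 1097 AH in the tabular Islamic calendar.

Rabi' al-Awwal 24, 1097 AH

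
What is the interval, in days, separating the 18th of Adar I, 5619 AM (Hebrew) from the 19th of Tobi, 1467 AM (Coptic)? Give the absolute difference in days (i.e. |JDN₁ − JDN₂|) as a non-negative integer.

JDN of the first date = 2400098.
JDN of the second date = 2360624.
|2360624 − 2400098| = 39474.

39474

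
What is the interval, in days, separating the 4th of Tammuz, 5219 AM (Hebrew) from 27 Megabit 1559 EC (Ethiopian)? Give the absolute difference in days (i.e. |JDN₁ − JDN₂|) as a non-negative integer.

First date → JDN 2254114; second date → JDN 2293486.
The interval is |2254114 − 2293486| = 39372 days.

39372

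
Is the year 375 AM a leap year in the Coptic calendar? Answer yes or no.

yes

375 mod 4 = 3; in the Coptic calendar a year is leap when year mod 4 = 3, so it is a leap year.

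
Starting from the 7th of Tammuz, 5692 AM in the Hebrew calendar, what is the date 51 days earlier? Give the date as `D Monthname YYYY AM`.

JDN of the 7th of Tammuz, 5692 AM = 2426900.
2426900 − 51 = 2426849.
JDN 2426849 in the Hebrew calendar is 15 Iyar 5692 AM.

15 Iyar 5692 AM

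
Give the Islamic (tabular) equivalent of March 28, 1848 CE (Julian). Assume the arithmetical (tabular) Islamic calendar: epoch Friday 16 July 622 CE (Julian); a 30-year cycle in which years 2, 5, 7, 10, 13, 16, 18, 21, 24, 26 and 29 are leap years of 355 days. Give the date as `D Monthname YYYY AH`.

5 Jumada al-Awwal 1264 AH

The source date corresponds to 9 April 1848 in the Gregorian calendar (JDN 2396127).
That day falls on 5 Jumada al-Awwal 1264 AH in the tabular Islamic calendar.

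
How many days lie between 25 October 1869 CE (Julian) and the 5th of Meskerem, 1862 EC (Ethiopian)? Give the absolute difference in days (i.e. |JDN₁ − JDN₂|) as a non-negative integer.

First date → JDN 2404008; second date → JDN 2403955.
The interval is |2404008 − 2403955| = 53 days.

53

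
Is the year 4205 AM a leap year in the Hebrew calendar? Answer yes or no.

yes

Hebrew year 4205 is year 6 of its 19-year Metonic cycle; leap years are at positions 3, 6, 8, 11, 14, 17, 19, so it is a leap year (13 months).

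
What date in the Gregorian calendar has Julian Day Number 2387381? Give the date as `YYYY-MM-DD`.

1824-04-29

Counting from JDN 2299161 = 15 Oct 1582 gives an offset of 88220 days.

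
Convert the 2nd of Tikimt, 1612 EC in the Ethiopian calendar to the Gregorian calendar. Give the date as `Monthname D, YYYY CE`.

Julian Day Number of the source date = 2312670.
Converting JDN 2312670 to the Gregorian calendar gives 10 October 1619 CE.

October 10, 1619 CE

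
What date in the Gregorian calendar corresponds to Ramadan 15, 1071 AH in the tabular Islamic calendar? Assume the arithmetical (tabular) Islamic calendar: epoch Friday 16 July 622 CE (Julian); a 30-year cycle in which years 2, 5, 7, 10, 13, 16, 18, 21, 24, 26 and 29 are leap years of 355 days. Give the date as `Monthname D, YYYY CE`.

Both dates share Julian Day Number 2327862; in the Gregorian calendar that is 14 May 1661 CE.

May 14, 1661 CE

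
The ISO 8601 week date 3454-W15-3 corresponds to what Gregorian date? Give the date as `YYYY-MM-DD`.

ISO week 1 of 3454 is the week containing the first Thursday of 3454.
Week 15, day 3 (Wednesday) lands on 3454-04-12.

3454-04-12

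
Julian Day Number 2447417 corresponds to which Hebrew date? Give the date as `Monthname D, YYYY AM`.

Tishrei 1, 5749 AM

The Gregorian equivalent of JDN 2447417 is 12 September 1988.
In the Hebrew calendar that day is Tishrei 1, 5749 AM.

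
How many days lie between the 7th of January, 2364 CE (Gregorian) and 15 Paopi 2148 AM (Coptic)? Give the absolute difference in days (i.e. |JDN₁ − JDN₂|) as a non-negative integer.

First date → JDN 2584499; second date → JDN 2609266.
The interval is |2584499 − 2609266| = 24767 days.

24767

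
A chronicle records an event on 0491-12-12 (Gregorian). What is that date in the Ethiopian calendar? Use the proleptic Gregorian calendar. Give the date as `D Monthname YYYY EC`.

14 Tahsas 484 EC

Julian Day Number of the source date = 1900740.
Converting JDN 1900740 to the Ethiopian calendar gives 14 Tahsas 484 EC.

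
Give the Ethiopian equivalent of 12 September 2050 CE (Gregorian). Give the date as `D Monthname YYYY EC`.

2 Meskerem 2043 EC

Julian Day Number of the source date = 2470062.
Converting JDN 2470062 to the Ethiopian calendar gives 2 Meskerem 2043 EC.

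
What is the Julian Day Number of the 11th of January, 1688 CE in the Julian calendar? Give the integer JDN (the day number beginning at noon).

In the Gregorian calendar the same day is 21 January 1688.
JDN 2400001 is 17 November 1858 CE (Gregorian), MJD 0; the target day is −62391 days from there, so JDN = 2337610.

2337610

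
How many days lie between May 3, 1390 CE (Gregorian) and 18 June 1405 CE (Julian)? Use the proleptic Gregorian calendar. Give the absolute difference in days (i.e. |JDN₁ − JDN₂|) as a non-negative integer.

5533

First date → JDN 2228870; second date → JDN 2234403.
The interval is |2228870 − 2234403| = 5533 days.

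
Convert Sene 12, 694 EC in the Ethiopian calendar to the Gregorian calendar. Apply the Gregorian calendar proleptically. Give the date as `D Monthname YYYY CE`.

10 June 702 CE

Both dates share Julian Day Number 1977620; in the Gregorian calendar that is 10 June 702 CE.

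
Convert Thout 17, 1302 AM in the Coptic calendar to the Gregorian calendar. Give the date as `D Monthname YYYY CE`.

Julian Day Number of the source date = 2300236.
Converting JDN 2300236 to the Gregorian calendar gives 24 September 1585 CE.

24 September 1585 CE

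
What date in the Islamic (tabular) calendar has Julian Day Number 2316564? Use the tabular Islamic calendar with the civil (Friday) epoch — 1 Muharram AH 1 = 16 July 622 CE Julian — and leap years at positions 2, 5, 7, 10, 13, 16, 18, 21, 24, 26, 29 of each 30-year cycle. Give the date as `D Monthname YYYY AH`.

JDN 2316564 is 8 June 1630 in the Gregorian calendar.
In the tabular Islamic calendar that day is 26 Shawwal 1039 AH.

26 Shawwal 1039 AH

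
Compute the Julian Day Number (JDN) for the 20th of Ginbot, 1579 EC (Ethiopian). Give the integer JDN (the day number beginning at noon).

2300844

In the Gregorian calendar the same day is 25 May 1587.
JDN 2400001 is 17 November 1858 CE (Gregorian), MJD 0; the target day is −99157 days from there, so JDN = 2300844.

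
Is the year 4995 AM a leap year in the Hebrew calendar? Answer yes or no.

Hebrew year 4995 is year 17 of its 19-year Metonic cycle; leap years are at positions 3, 6, 8, 11, 14, 17, 19, so it is a leap year (13 months).

yes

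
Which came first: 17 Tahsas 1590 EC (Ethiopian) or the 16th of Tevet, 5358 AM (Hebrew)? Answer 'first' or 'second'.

Converting both to JDN: 2304709 vs 2304711; the smaller is the first.

first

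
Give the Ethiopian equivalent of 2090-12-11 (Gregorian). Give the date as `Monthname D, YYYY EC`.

Tahsas 2, 2083 EC

Both dates share Julian Day Number 2484762; in the Ethiopian calendar that is 2 Tahsas 2083 EC.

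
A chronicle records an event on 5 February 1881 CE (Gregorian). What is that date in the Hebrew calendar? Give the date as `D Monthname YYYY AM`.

6 Adar I 5641 AM

Julian Day Number of the source date = 2408117.
Converting JDN 2408117 to the Hebrew calendar gives 6 Adar I 5641 AM.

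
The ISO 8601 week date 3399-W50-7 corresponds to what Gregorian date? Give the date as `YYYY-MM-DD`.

3399-12-15

ISO week 1 of 3399 is the week containing the first Thursday of 3399.
Week 50, day 7 (Sunday) lands on 3399-12-15.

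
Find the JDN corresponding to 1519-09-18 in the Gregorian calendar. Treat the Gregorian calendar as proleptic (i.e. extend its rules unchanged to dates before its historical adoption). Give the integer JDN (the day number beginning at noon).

2276123

JDN 2400001 is 17 November 1858 CE (Gregorian), MJD 0; the target day is −123878 days from there, so JDN = 2276123.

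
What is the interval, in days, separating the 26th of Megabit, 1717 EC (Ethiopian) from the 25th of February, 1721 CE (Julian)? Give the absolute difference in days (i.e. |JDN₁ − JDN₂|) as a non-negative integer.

1486

JDN of the first date = 2351195.
JDN of the second date = 2349709.
|2349709 − 2351195| = 1486.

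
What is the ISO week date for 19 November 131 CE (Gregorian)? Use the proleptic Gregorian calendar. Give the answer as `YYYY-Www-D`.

0131-W47-1

The weekday is Monday (ISO weekday 1).
That Monday belongs to ISO week 47 of ISO year 131.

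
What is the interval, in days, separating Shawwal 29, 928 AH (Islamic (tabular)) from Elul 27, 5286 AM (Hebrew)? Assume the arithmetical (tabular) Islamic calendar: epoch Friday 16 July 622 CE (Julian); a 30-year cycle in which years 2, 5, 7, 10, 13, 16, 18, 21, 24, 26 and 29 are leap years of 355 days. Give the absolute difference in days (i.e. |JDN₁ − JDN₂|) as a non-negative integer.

JDN of the first date = 2277232.
JDN of the second date = 2278677.
|2278677 − 2277232| = 1445.

1445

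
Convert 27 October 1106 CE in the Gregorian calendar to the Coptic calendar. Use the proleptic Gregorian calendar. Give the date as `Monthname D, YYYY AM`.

Both dates share Julian Day Number 2125317; in the Coptic calendar that is 23 Paopi 823 AM.

Paopi 23, 823 AM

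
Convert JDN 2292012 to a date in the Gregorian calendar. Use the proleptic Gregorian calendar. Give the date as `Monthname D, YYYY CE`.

JDN 2451545 is 1 Jan 2000; 2292012 is −159533 days from there.

March 20, 1563 CE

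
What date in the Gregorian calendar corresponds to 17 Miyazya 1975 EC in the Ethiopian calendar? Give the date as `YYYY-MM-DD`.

Julian Day Number of the source date = 2445450.
Converting JDN 2445450 to the Gregorian calendar gives 25 April 1983 CE.

1983-04-25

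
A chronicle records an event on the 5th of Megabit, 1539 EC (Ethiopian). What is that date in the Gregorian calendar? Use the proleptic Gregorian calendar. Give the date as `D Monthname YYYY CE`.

Both dates share Julian Day Number 2286159; in the Gregorian calendar that is 11 March 1547 CE.

11 March 1547 CE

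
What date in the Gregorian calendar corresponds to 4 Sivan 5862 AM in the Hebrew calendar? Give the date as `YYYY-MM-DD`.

2102-05-22

Both dates share Julian Day Number 2488941; in the Gregorian calendar that is 22 May 2102 CE.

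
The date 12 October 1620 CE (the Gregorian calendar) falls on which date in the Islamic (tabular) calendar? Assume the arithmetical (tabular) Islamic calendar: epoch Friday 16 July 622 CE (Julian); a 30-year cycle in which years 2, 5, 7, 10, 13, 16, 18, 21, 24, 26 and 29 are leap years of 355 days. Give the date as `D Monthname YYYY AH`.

Both dates share Julian Day Number 2313038; in the tabular Islamic calendar that is 15 Dhu al-Qa'dah 1029 AH.

15 Dhu al-Qa'dah 1029 AH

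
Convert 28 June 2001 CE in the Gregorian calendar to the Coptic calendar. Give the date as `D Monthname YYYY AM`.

Both dates share Julian Day Number 2452089; in the Coptic calendar that is 21 Paoni 1717 AM.

21 Paoni 1717 AM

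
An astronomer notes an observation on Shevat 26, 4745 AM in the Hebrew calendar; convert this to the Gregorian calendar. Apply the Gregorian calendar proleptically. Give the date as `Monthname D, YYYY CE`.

Julian Day Number of the source date = 2080848.
Converting JDN 2080848 to the Gregorian calendar gives 24 January 985 CE.

January 24, 985 CE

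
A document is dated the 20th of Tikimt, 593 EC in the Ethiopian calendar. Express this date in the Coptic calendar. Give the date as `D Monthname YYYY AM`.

Julian Day Number of the source date = 1940498.
Converting JDN 1940498 to the Coptic calendar gives 20 Paopi 317 AM.

20 Paopi 317 AM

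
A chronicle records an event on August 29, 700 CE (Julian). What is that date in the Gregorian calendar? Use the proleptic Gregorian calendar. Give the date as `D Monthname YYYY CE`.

2 September 700 CE

At this point the Julian calendar is 4 days behind the Gregorian.
29 August 700 Julian + 4 days → 2 September 700 Gregorian.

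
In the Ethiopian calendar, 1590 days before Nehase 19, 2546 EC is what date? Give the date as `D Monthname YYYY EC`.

Counting 1590 days back from JDN 2654130 reaches JDN 2652540, which is 10 Miyazya 2542 EC.

10 Miyazya 2542 EC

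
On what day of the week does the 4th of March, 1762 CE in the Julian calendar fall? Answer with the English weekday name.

Monday

This is JDN 2364691 (15 March 1762 Gregorian).
JDN 2364691 mod 7 = 0, and JDN 0 was a Monday, so this is a Monday.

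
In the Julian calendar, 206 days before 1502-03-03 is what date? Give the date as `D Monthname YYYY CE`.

9 August 1501 CE

JDN of 1502-03-03 = 2269725.
2269725 − 206 = 2269519.
JDN 2269519 in the Julian calendar is 9 August 1501 CE.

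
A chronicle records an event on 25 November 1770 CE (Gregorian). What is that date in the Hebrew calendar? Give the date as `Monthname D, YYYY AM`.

Both dates share Julian Day Number 2367868; in the Hebrew calendar that is 8 Kislev 5531 AM.

Kislev 8, 5531 AM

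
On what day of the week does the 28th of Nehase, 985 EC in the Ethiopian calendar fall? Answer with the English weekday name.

In the proleptic Gregorian calendar this is 26 August 993 (JDN 2083984).
JDN 2083984 mod 7 = 0, and JDN 0 was a Monday, so this is a Monday.

Monday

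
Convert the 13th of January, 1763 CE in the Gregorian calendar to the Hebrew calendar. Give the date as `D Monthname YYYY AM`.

28 Tevet 5523 AM

Both dates share Julian Day Number 2364995; in the Hebrew calendar that is 28 Tevet 5523 AM.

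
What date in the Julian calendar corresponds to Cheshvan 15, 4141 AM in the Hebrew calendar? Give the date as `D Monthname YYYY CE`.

31 October 380 CE

Both dates share Julian Day Number 1860157; in the Julian calendar that is 31 October 380 CE.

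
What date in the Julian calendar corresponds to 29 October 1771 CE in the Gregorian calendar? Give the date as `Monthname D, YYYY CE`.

At this point the Julian calendar is 11 days behind the Gregorian.
29 October 1771 Gregorian − 11 days → 18 October 1771 Julian.

October 18, 1771 CE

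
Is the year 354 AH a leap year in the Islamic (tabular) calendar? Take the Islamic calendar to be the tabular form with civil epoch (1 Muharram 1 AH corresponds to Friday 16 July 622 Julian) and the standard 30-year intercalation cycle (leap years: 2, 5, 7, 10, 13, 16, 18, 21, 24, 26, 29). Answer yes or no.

yes

Year 354 AH is year 24 of its 30-year cycle; leap positions are 2, 5, 7, 10, 13, 16, 18, 21, 24, 26, 29, so it is a leap year (355 days).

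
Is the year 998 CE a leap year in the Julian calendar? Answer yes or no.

no

998 mod 4 = 2, so it is a common year in the Julian calendar.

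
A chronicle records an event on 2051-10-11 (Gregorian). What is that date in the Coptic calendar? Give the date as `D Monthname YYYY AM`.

Both dates share Julian Day Number 2470456; in the Coptic calendar that is 30 Thout 1768 AM.

30 Thout 1768 AM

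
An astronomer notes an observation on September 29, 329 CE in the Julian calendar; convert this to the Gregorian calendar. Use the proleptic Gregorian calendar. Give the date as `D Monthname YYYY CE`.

At this point the Julian calendar is 1 day behind the Gregorian.
29 September 329 Julian + 1 day → 30 September 329 Gregorian.

30 September 329 CE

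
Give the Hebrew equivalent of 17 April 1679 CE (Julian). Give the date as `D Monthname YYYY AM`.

15 Iyar 5439 AM

The source date corresponds to 27 April 1679 in the Gregorian calendar (JDN 2334419).
That day falls on 15 Iyar 5439 AM in the Hebrew calendar.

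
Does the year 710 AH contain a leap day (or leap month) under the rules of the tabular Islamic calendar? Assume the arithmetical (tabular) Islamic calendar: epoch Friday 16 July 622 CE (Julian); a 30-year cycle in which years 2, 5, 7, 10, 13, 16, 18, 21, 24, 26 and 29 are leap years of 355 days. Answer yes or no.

Year 710 AH is year 20 of its 30-year cycle; leap positions are 2, 5, 7, 10, 13, 16, 18, 21, 24, 26, 29, so it is a common year (354 days).

no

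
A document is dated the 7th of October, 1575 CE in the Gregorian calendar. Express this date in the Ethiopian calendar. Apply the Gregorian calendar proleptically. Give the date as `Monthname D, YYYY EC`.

Meskerem 29, 1568 EC

Julian Day Number of the source date = 2296596.
Converting JDN 2296596 to the Ethiopian calendar gives 29 Meskerem 1568 EC.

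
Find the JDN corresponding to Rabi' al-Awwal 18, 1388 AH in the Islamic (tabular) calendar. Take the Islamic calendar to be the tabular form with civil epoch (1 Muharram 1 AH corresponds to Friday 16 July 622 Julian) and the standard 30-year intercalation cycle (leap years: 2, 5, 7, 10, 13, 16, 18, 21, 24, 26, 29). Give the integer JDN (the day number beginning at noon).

In the Gregorian calendar the same day is 15 June 1968.
JDN 2299161 is 15 October 1582 CE (Gregorian); the target day is +140862 days from there, so JDN = 2440023.

2440023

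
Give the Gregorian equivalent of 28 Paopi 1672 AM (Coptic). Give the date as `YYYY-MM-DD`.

Julian Day Number of the source date = 2435420.
Converting JDN 2435420 to the Gregorian calendar gives 8 November 1955 CE.

1955-11-08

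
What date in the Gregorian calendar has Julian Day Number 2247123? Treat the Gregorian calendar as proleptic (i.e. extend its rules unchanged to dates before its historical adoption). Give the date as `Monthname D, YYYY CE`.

JDN 2451545 is 1 Jan 2000; 2247123 is −204422 days from there.

April 24, 1440 CE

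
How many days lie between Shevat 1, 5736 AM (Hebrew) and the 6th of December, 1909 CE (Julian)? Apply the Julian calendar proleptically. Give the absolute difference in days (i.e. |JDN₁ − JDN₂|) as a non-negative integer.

24121

First date → JDN 2442781; second date → JDN 2418660.
The interval is |2442781 − 2418660| = 24121 days.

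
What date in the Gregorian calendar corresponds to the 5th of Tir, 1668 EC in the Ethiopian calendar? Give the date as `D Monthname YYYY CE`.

Both dates share Julian Day Number 2333217; in the Gregorian calendar that is 11 January 1676 CE.

11 January 1676 CE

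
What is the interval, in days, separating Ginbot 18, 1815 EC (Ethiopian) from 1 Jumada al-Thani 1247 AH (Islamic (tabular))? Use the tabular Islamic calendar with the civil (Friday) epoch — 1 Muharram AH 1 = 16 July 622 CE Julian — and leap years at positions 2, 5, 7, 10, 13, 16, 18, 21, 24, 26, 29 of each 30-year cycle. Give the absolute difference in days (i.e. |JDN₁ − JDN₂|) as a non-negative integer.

JDN of the first date = 2387041.
JDN of the second date = 2390129.
|2390129 − 2387041| = 3088.

3088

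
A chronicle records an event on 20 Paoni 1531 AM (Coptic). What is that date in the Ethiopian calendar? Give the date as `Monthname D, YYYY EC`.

Sene 20, 1807 EC

The source date corresponds to 26 June 1815 in the Gregorian calendar (JDN 2384151).
That day falls on 20 Sene 1807 EC in the Ethiopian calendar.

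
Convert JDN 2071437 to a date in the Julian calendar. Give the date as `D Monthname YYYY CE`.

15 April 959 CE

The proleptic Gregorian equivalent of JDN 2071437 is 20 April 959.
In the Julian calendar that day is 15 April 959 CE.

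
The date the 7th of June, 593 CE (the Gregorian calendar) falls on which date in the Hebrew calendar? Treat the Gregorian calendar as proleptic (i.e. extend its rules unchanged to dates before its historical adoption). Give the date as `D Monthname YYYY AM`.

Julian Day Number of the source date = 1937807.
Converting JDN 1937807 to the Hebrew calendar gives 29 Sivan 4353 AM.

29 Sivan 4353 AM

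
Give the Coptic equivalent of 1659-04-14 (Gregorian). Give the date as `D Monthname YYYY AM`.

9 Parmouti 1375 AM

Julian Day Number of the source date = 2327101.
Converting JDN 2327101 to the Coptic calendar gives 9 Parmouti 1375 AM.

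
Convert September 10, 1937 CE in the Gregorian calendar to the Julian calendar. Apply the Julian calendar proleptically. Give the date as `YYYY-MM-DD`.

1937-08-28

At this point the Julian calendar is 13 days behind the Gregorian.
10 September 1937 Gregorian − 13 days → 28 August 1937 Julian.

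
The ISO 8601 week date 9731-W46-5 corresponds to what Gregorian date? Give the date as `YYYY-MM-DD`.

9731-11-16

ISO week 1 of 9731 is the week containing the first Thursday of 9731.
Week 46, day 5 (Friday) lands on 9731-11-16.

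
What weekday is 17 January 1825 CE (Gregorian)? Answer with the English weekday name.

Monday

Since JDN mod 7 = 0 (0 = Monday), the day is Monday.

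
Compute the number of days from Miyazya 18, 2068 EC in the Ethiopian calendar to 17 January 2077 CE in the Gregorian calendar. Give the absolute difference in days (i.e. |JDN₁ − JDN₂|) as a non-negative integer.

JDN of the first date = 2479420.
JDN of the second date = 2479686.
|2479686 − 2479420| = 266.

266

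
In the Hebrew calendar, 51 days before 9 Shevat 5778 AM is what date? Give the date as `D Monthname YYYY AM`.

JDN of 9 Shevat 5778 AM = 2458144.
2458144 − 51 = 2458093.
JDN 2458093 in the Hebrew calendar is 17 Kislev 5778 AM.

17 Kislev 5778 AM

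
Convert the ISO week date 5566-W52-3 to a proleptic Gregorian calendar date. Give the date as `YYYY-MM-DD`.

5566-12-28

ISO week 1 of 5566 is the week containing the first Thursday of 5566.
Week 52, day 3 (Wednesday) lands on 5566-12-28.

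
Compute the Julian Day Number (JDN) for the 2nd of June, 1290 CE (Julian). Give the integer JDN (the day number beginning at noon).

In the proleptic Gregorian calendar the same day is 9 June 1290.
JDN 2451545 is 1 January 2000 CE (Gregorian); the target day is −259162 days from there, so JDN = 2192383.

2192383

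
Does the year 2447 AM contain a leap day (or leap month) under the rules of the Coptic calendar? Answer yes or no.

2447 mod 4 = 3; in the Coptic calendar a year is leap when year mod 4 = 3, so it is a leap year.

yes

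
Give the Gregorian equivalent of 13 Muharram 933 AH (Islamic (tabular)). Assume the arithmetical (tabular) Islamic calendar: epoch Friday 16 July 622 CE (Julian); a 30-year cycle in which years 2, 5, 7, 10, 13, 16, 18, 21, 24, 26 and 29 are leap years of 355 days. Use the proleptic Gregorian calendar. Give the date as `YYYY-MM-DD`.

Julian Day Number of the source date = 2278722.
Converting JDN 2278722 to the Gregorian calendar gives 30 October 1526 CE.

1526-10-30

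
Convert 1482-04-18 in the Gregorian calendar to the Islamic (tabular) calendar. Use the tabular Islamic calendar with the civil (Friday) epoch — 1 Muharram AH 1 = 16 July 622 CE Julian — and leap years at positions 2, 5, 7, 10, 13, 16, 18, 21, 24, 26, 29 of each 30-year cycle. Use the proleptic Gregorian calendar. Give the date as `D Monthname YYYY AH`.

Julian Day Number of the source date = 2262457.
Converting JDN 2262457 to the tabular Islamic calendar gives 19 Safar 887 AH.

19 Safar 887 AH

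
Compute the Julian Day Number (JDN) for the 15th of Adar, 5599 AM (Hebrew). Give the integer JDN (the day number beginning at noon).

2392800

In the Gregorian calendar the same day is 1 March 1839.
JDN 2451545 is 1 January 2000 CE (Gregorian); the target day is −58745 days from there, so JDN = 2392800.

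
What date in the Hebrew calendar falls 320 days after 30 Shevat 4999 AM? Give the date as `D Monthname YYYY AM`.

26 Tevet 5000 AM

The starting date is JDN 2173639; 2173639 + 320 = 2173959.
JDN 2173959 corresponds to 26 Tevet 5000 AM.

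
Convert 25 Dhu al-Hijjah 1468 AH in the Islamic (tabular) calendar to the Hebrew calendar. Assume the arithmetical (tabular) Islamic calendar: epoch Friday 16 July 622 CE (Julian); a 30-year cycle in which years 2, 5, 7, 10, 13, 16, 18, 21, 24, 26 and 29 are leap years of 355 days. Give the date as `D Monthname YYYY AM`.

The source date corresponds to 26 October 2046 in the Gregorian calendar (JDN 2468645).
That day falls on 26 Tishrei 5807 AM in the Hebrew calendar.

26 Tishrei 5807 AM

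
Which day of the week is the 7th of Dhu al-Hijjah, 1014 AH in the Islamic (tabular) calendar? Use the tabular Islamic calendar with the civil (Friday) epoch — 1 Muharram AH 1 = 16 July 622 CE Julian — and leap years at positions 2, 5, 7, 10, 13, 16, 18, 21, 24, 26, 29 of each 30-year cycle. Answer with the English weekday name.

Saturday

In the Gregorian calendar this is 15 April 1606 (JDN 2307744).
JDN 2307744 mod 7 = 5, and JDN 0 was a Monday, so this is a Saturday.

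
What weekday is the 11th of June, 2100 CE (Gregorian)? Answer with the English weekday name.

Friday

JDN 2488231 mod 7 = 4, and JDN 0 was a Monday, so this is a Friday.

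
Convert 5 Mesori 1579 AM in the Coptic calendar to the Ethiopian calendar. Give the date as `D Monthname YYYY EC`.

Both dates share Julian Day Number 2401728; in the Ethiopian calendar that is 5 Nehase 1855 EC.

5 Nehase 1855 EC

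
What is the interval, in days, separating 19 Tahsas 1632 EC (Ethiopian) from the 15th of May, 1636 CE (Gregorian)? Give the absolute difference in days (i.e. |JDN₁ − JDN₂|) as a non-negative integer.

1320

First date → JDN 2320052; second date → JDN 2318732.
The interval is |2320052 − 2318732| = 1320 days.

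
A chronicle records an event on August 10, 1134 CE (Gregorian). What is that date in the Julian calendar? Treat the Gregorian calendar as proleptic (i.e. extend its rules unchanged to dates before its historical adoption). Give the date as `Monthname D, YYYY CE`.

At this point the Julian calendar is 7 days behind the Gregorian.
10 August 1134 Gregorian − 7 days → 3 August 1134 Julian.

August 3, 1134 CE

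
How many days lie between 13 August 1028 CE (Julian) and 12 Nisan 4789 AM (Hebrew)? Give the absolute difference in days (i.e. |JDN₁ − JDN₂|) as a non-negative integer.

JDN of the first date = 2096760.
JDN of the second date = 2096988.
|2096988 − 2096760| = 228.

228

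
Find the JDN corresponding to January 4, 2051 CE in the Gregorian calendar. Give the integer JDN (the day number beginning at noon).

JDN 2451545 is 1 January 2000 CE (Gregorian); the target day is +18631 days from there, so JDN = 2470176.

2470176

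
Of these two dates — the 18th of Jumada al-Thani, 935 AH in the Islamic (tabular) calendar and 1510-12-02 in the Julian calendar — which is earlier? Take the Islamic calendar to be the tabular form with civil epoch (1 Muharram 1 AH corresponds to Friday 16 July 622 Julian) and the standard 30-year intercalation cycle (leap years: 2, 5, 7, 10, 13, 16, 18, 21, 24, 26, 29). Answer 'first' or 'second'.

The two dates have Julian Day Numbers 2279583 and 2272921 respectively.
Since 2272921 < 2279583, the second date comes first.

second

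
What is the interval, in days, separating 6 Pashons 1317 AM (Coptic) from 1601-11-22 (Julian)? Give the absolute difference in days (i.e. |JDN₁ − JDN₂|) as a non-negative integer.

First date → JDN 2305944; second date → JDN 2306149.
The interval is |2305944 − 2306149| = 205 days.

205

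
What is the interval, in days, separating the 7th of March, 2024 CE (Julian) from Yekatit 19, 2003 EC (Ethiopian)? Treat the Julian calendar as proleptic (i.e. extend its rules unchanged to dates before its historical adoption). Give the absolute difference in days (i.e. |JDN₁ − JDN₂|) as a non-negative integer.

JDN of the first date = 2460390.
JDN of the second date = 2455619.
|2455619 − 2460390| = 4771.

4771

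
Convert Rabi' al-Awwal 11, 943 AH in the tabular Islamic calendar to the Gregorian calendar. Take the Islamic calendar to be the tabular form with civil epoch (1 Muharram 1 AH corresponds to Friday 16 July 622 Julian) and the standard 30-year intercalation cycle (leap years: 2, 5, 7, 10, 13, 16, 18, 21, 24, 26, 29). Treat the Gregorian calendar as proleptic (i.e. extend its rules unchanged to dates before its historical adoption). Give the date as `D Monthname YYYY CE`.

Julian Day Number of the source date = 2282322.
Converting JDN 2282322 to the Gregorian calendar gives 7 September 1536 CE.

7 September 1536 CE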